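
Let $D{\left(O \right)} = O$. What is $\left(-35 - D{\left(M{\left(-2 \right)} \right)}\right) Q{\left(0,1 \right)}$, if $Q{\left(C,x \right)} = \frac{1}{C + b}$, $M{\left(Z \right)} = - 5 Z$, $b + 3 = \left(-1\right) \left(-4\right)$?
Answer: $-45$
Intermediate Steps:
$b = 1$ ($b = -3 - -4 = -3 + 4 = 1$)
$Q{\left(C,x \right)} = \frac{1}{1 + C}$ ($Q{\left(C,x \right)} = \frac{1}{C + 1} = \frac{1}{1 + C}$)
$\left(-35 - D{\left(M{\left(-2 \right)} \right)}\right) Q{\left(0,1 \right)} = \frac{-35 - \left(-5\right) \left(-2\right)}{1 + 0} = \frac{-35 - 10}{1} = \left(-35 - 10\right) 1 = \left(-45\right) 1 = -45$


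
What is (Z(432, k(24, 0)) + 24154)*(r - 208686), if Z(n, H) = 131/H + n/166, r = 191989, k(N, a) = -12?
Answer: -401547872791/996 ≈ -4.0316e+8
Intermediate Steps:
Z(n, H) = 131/H + n/166 (Z(n, H) = 131/H + n*(1/166) = 131/H + n/166)
(Z(432, k(24, 0)) + 24154)*(r - 208686) = ((131/(-12) + (1/166)*432) + 24154)*(191989 - 208686) = ((131*(-1/12) + 216/83) + 24154)*(-16697) = ((-131/12 + 216/83) + 24154)*(-16697) = (-8281/996 + 24154)*(-16697) = (24049103/996)*(-16697) = -401547872791/996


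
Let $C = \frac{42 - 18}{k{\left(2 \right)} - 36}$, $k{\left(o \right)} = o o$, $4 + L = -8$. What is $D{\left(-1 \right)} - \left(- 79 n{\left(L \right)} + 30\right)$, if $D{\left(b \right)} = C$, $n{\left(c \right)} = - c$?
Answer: $\frac{3669}{4} \approx 917.25$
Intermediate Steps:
$L = -12$ ($L = -4 - 8 = -12$)
$k{\left(o \right)} = o^{2}$
$C = - \frac{3}{4}$ ($C = \frac{42 - 18}{2^{2} - 36} = \frac{24}{4 - 36} = \frac{24}{-32} = 24 \left(- \frac{1}{32}\right) = - \frac{3}{4} \approx -0.75$)
$D{\left(b \right)} = - \frac{3}{4}$
$D{\left(-1 \right)} - \left(- 79 n{\left(L \right)} + 30\right) = - \frac{3}{4} - \left(- 79 \left(\left(-1\right) \left(-12\right)\right) + 30\right) = - \frac{3}{4} - \left(\left(-79\right) 12 + 30\right) = - \frac{3}{4} - \left(-948 + 30\right) = - \frac{3}{4} - -918 = - \frac{3}{4} + 918 = \frac{3669}{4}$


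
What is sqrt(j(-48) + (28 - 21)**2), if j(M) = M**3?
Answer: I*sqrt(110543) ≈ 332.48*I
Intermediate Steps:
sqrt(j(-48) + (28 - 21)**2) = sqrt((-48)**3 + (28 - 21)**2) = sqrt(-110592 + 7**2) = sqrt(-110592 + 49) = sqrt(-110543) = I*sqrt(110543)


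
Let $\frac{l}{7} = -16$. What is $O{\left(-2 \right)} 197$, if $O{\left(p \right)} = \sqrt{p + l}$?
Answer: $197 i \sqrt{114} \approx 2103.4 i$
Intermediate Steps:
$l = -112$ ($l = 7 \left(-16\right) = -112$)
$O{\left(p \right)} = \sqrt{-112 + p}$ ($O{\left(p \right)} = \sqrt{p - 112} = \sqrt{-112 + p}$)
$O{\left(-2 \right)} 197 = \sqrt{-112 - 2} \cdot 197 = \sqrt{-114} \cdot 197 = i \sqrt{114} \cdot 197 = 197 i \sqrt{114}$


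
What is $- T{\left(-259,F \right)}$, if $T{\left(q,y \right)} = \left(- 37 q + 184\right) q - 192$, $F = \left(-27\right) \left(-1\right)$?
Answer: $2529845$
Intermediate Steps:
$F = 27$
$T{\left(q,y \right)} = -192 + q \left(184 - 37 q\right)$ ($T{\left(q,y \right)} = \left(184 - 37 q\right) q - 192 = q \left(184 - 37 q\right) - 192 = -192 + q \left(184 - 37 q\right)$)
$- T{\left(-259,F \right)} = - (-192 - 37 \left(-259\right)^{2} + 184 \left(-259\right)) = - (-192 - 2481997 - 47656) = \left(-1\right) \left(-2529845\right) = 2529845$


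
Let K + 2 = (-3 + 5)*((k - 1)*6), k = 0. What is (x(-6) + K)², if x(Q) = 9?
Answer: 25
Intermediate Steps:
K = -14 (K = -2 + (-3 + 5)*((0 - 1)*6) = -2 + 2*(-1*6) = -2 + 2*(-6) = -2 - 12 = -14)
(x(-6) + K)² = (9 - 14)² = (-5)² = 25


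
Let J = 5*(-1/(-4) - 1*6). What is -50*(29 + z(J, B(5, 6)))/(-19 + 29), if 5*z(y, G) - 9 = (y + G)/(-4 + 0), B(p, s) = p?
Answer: -2559/16 ≈ -159.94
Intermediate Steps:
J = -115/4 (J = 5*(-1*(-1/4) - 6) = 5*(1/4 - 6) = 5*(-23/4) = -115/4 ≈ -28.750)
z(y, G) = 9/5 - G/20 - y/20 (z(y, G) = 9/5 + ((y + G)/(-4 + 0))/5 = 9/5 + ((G + y)/(-4))/5 = 9/5 + ((G + y)*(-1/4))/5 = 9/5 + (-G/4 - y/4)/5 = 9/5 + (-G/20 - y/20) = 9/5 - G/20 - y/20)
-50*(29 + z(J, B(5, 6)))/(-19 + 29) = -50*(29 + (9/5 - 1/20*5 - 1/20*(-115/4)))/(-19 + 29) = -50*(29 + (9/5 - 1/4 + 23/16))/10 = -50*(29 + 239/80)/10 = -12795/(8*10) = -50*2559/800 = -2559/16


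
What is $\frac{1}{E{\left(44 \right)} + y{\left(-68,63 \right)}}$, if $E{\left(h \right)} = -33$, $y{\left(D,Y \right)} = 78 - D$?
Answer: $\frac{1}{113} \approx 0.0088496$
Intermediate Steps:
$\frac{1}{E{\left(44 \right)} + y{\left(-68,63 \right)}} = \frac{1}{-33 + \left(78 - -68\right)} = \frac{1}{-33 + \left(78 + 68\right)} = \frac{1}{-33 + 146} = \frac{1}{113}$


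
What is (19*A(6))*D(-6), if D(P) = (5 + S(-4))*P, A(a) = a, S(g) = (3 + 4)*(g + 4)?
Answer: -3420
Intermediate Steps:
S(g) = 28 + 7*g (S(g) = 7*(4 + g) = 28 + 7*g)
D(P) = 5*P (D(P) = (5 + (28 + 7*(-4)))*P = (5 + (28 - 28))*P = (5 + 0)*P = 5*P)
(19*A(6))*D(-6) = (19*6)*(5*(-6)) = 114*(-30) = -3420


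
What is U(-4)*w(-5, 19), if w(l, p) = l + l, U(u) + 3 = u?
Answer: 70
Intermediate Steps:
U(u) = -3 + u
w(l, p) = 2*l
U(-4)*w(-5, 19) = (-3 - 4)*(2*(-5)) = -7*(-10) = 70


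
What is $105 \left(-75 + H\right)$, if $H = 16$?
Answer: $-6195$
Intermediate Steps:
$105 \left(-75 + H\right) = 105 \left(-75 + 16\right) = 105 \left(-59\right) = -6195$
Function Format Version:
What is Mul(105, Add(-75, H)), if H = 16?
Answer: -6195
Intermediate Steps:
Mul(105, Add(-75, H)) = Mul(105, Add(-75, 16)) = Mul(105, -59) = -6195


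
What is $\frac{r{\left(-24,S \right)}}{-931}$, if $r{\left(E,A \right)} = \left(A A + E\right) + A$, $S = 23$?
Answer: $- \frac{528}{931} \approx -0.56713$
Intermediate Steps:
$r{\left(E,A \right)} = A + E + A^{2}$ ($r{\left(E,A \right)} = \left(A^{2} + E\right) + A = \left(E + A^{2}\right) + A = A + E + A^{2}$)
$\frac{r{\left(-24,S \right)}}{-931} = \frac{23 - 24 + 23^{2}}{-931} = \left(23 - 24 + 529\right) \left(- \frac{1}{931}\right) = 528 \left(- \frac{1}{931}\right) = - \frac{528}{931}$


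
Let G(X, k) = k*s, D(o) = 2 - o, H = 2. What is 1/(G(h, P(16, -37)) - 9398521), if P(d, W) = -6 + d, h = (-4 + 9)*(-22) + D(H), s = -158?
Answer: -1/9400101 ≈ -1.0638e-7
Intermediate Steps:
h = -110 (h = (-4 + 9)*(-22) + (2 - 1*2) = 5*(-22) + (2 - 2) = -110 + 0 = -110)
G(X, k) = -158*k (G(X, k) = k*(-158) = -158*k)
1/(G(h, P(16, -37)) - 9398521) = 1/(-158*(-6 + 16) - 9398521) = 1/(-158*10 - 9398521) = 1/(-1580 - 9398521) = 1/(-9400101) = -1/9400101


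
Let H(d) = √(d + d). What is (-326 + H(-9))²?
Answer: 106258 - 1956*I*√2 ≈ 1.0626e+5 - 2766.2*I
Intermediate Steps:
H(d) = √2*√d (H(d) = √(2*d) = √2*√d)
(-326 + H(-9))² = (-326 + √2*√(-9))² = (-326 + √2*(3*I))² = (-326 + 3*I*√2)²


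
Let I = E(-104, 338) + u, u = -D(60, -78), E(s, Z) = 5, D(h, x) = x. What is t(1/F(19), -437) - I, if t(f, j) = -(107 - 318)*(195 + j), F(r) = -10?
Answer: -51145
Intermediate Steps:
t(f, j) = 41145 + 211*j (t(f, j) = -(-211)*(195 + j) = -(-41145 - 211*j) = 41145 + 211*j)
u = 78 (u = -1*(-78) = 78)
I = 83 (I = 5 + 78 = 83)
t(1/F(19), -437) - I = (41145 + 211*(-437)) - 1*83 = (41145 - 92207) - 83 = -51062 - 83 = -51145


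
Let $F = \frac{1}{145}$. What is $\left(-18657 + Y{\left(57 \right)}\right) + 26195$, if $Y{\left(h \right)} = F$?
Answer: $\frac{1093011}{145} \approx 7538.0$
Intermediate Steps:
$F = \frac{1}{145} \approx 0.0068966$
$Y{\left(h \right)} = \frac{1}{145}$
$\left(-18657 + Y{\left(57 \right)}\right) + 26195 = \left(-18657 + \frac{1}{145}\right) + 26195 = - \frac{2705264}{145} + 26195 = \frac{1093011}{145}$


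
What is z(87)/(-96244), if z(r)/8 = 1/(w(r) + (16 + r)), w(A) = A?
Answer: -1/2285795 ≈ -4.3748e-7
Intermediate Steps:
z(r) = 8/(16 + 2*r) (z(r) = 8/(r + (16 + r)) = 8/(16 + 2*r))
z(87)/(-96244) = (4/(8 + 87))/(-96244) = (4/95)*(-1/96244) = -1/2285795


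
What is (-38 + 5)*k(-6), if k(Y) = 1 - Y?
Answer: -231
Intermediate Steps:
(-38 + 5)*k(-6) = (-38 + 5)*(1 - 1*(-6)) = -33*(1 + 6) = -33*7 = -231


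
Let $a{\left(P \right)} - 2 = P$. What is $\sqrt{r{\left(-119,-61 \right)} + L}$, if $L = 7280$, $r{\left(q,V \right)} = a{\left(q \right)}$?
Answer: $\sqrt{7163} \approx 84.635$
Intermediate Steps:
$a{\left(P \right)} = 2 + P$
$r{\left(q,V \right)} = 2 + q$
$\sqrt{r{\left(-119,-61 \right)} + L} = \sqrt{\left(2 - 119\right) + 7280} = \sqrt{-117 + 7280} = \sqrt{7163}$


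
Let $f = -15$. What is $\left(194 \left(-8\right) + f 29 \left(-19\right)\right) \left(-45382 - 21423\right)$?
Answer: $-448461965$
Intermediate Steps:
$\left(194 \left(-8\right) + f 29 \left(-19\right)\right) \left(-45382 - 21423\right) = \left(194 \left(-8\right) + \left(-15\right) 29 \left(-19\right)\right) \left(-45382 - 21423\right) = \left(-1552 - -8265\right) \left(-66805\right) = \left(-1552 + 8265\right) \left(-66805\right) = 6713 \left(-66805\right) = -448461965$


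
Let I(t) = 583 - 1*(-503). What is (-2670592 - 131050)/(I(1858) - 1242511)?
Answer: 2801642/1241425 ≈ 2.2568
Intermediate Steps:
I(t) = 1086 (I(t) = 583 + 503 = 1086)
(-2670592 - 131050)/(I(1858) - 1242511) = (-2670592 - 131050)/(1086 - 1242511) = -2801642/(-1241425) = -2801642*(-1/1241425) = 2801642/1241425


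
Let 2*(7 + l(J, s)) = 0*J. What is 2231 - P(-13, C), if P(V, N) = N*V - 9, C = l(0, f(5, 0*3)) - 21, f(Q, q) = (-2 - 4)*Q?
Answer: 1876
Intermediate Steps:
f(Q, q) = -6*Q
l(J, s) = -7 (l(J, s) = -7 + (0*J)/2 = -7 + (1/2)*0 = -7 + 0 = -7)
C = -28 (C = -7 - 21 = -28)
P(V, N) = -9 + N*V
2231 - P(-13, C) = 2231 - (-9 - 28*(-13)) = 2231 - (-9 + 364) = 2231 - 1*355 = 2231 - 355 = 1876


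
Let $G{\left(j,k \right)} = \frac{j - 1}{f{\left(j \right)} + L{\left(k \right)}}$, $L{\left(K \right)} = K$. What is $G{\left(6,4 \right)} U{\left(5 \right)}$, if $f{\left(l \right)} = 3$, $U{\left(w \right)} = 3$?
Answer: $\frac{15}{7} \approx 2.1429$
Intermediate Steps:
$G{\left(j,k \right)} = \frac{-1 + j}{3 + k}$ ($G{\left(j,k \right)} = \frac{j - 1}{3 + k} = \frac{-1 + j}{3 + k}$)
$G{\left(6,4 \right)} U{\left(5 \right)} = \frac{-1 + 6}{3 + 4} \cdot 3 = \frac{1}{7} \cdot 5 \cdot 3 = \frac{5}{7} \cdot 3 = \frac{15}{7}$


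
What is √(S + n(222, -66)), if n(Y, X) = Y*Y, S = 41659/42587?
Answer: √89385827342429/42587 ≈ 222.00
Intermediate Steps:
S = 41659/42587 (S = 41659*(1/42587) = 41659/42587 ≈ 0.97821)
n(Y, X) = Y²
√(S + n(222, -66)) = √(41659/42587 + 222²) = √(41659/42587 + 49284) = √(2098899367/42587) = √89385827342429/42587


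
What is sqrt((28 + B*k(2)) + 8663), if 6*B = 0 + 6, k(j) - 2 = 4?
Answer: sqrt(8697) ≈ 93.258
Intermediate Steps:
k(j) = 6 (k(j) = 2 + 4 = 6)
B = 1 (B = (0 + 6)/6 = (1/6)*6 = 1)
sqrt((28 + B*k(2)) + 8663) = sqrt((28 + 1*6) + 8663) = sqrt((28 + 6) + 8663) = sqrt(34 + 8663) = sqrt(8697)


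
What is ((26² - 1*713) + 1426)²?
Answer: 1929321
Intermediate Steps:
((26² - 1*713) + 1426)² = ((676 - 713) + 1426)² = (-37 + 1426)² = 1389² = 1929321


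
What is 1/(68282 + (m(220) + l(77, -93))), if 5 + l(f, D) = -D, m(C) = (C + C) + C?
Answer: 1/69030 ≈ 1.4486e-5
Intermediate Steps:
m(C) = 3*C (m(C) = 2*C + C = 3*C)
l(f, D) = -5 - D
1/(68282 + (m(220) + l(77, -93))) = 1/(68282 + (3*220 + (-5 - 1*(-93)))) = 1/(68282 + (660 + (-5 + 93))) = 1/(68282 + (660 + 88)) = 1/(68282 + 748) = 1/69030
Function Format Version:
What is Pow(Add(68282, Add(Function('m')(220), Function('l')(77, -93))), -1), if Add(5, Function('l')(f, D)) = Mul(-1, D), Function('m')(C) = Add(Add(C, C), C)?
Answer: Rational(1, 69030) ≈ 1.4486e-5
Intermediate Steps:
Function('m')(C) = Mul(3, C) (Function('m')(C) = Add(Mul(2, C), C) = Mul(3, C))
Function('l')(f, D) = Add(-5, Mul(-1, D))
Pow(Add(68282, Add(Function('m')(220), Function('l')(77, -93))), -1) = Pow(Add(68282, Add(Mul(3, 220), Add(-5, Mul(-1, -93)))), -1) = Pow(Add(68282, Add(660, Add(-5, 93))), -1) = Pow(Add(68282, Add(660, 88)), -1) = Pow(Add(68282, 748), -1) = Pow(69030, -1) = Rational(1, 69030)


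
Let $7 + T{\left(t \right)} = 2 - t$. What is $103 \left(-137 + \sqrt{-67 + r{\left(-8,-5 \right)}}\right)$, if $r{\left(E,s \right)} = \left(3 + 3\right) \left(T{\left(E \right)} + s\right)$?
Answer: $-14111 + 103 i \sqrt{79} \approx -14111.0 + 915.48 i$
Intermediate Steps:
$T{\left(t \right)} = -5 - t$ ($T{\left(t \right)} = -7 - \left(-2 + t\right) = -5 - t$)
$r{\left(E,s \right)} = -30 - 6 E + 6 s$ ($r{\left(E,s \right)} = \left(3 + 3\right) \left(\left(-5 - E\right) + s\right) = 6 \left(-5 + s - E\right) = -30 - 6 E + 6 s$)
$103 \left(-137 + \sqrt{-67 + r{\left(-8,-5 \right)}}\right) = 103 \left(-137 + \sqrt{-67 - 12}\right) = 103 \left(-137 + \sqrt{-79}\right) = 103 \left(-137 + i \sqrt{79}\right) = -14111 + 103 i \sqrt{79}$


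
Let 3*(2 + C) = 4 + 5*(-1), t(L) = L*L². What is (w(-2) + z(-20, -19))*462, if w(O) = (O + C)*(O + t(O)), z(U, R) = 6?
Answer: 22792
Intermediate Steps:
t(L) = L³
C = -7/3 (C = -2 + (4 + 5*(-1))/3 = -2 + (4 - 5)/3 = -2 + (⅓)*(-1) = -2 - ⅓ = -7/3 ≈ -2.3333)
w(O) = (-7/3 + O)*(O + O³) (w(O) = (O - 7/3)*(O + O³) = (-7/3 + O)*(O + O³))
(w(-2) + z(-20, -19))*462 = ((⅓)*(-2)*(-7 - 7*(-2)² + 3*(-2) + 3*(-2)³) + 6)*462 = ((⅓)*(-2)*(-7 - 7*4 - 6 + 3*(-8)) + 6)*462 = ((⅓)*(-2)*(-7 - 28 - 6 - 24) + 6)*462 = ((⅓)*(-2)*(-65) + 6)*462 = (130/3 + 6)*462 = (148/3)*462 = 22792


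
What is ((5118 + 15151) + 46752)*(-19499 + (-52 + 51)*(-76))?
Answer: -1301748883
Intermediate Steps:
((5118 + 15151) + 46752)*(-19499 + (-52 + 51)*(-76)) = (20269 + 46752)*(-19499 - 1*(-76)) = 67021*(-19499 + 76) = 67021*(-19423) = -1301748883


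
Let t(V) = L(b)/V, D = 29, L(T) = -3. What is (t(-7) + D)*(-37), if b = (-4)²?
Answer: -7622/7 ≈ -1088.9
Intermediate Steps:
b = 16
t(V) = -3/V
(t(-7) + D)*(-37) = (-3/(-7) + 29)*(-37) = (-3*(-⅐) + 29)*(-37) = (3/7 + 29)*(-37) = (206/7)*(-37) = -7622/7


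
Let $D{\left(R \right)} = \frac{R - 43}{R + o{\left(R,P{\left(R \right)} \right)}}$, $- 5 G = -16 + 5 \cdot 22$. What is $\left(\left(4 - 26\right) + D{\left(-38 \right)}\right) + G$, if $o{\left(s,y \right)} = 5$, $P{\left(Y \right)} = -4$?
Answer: $- \frac{2109}{55} \approx -38.345$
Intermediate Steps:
$G = - \frac{94}{5}$ ($G = - \frac{-16 + 5 \cdot 22}{5} = - \frac{-16 + 110}{5} = \left(- \frac{1}{5}\right) 94 = - \frac{94}{5} \approx -18.8$)
$D{\left(R \right)} = \frac{-43 + R}{5 + R}$ ($D{\left(R \right)} = \frac{R - 43}{R + 5} = \frac{-43 + R}{5 + R}$)
$\left(\left(4 - 26\right) + D{\left(-38 \right)}\right) + G = \left(\left(4 - 26\right) + \frac{-43 - 38}{5 - 38}\right) - \frac{94}{5} = \left(\left(4 - 26\right) + \frac{1}{-33} \left(-81\right)\right) - \frac{94}{5} = \left(-22 - - \frac{27}{11}\right) - \frac{94}{5} = \left(-22 + \frac{27}{11}\right) - \frac{94}{5} = - \frac{215}{11} - \frac{94}{5} = - \frac{2109}{55}$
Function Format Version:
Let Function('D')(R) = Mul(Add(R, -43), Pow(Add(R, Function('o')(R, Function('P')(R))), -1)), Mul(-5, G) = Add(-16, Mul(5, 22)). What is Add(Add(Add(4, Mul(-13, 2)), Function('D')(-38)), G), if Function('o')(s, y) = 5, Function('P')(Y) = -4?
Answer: Rational(-2109, 55) ≈ -38.345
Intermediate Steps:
G = Rational(-94, 5) (G = Mul(Rational(-1, 5), Add(-16, Mul(5, 22))) = Mul(Rational(-1, 5), Add(-16, 110)) = Mul(Rational(-1, 5), 94) = Rational(-94, 5) ≈ -18.800)
Function('D')(R) = Mul(Pow(Add(5, R), -1), Add(-43, R)) (Function('D')(R) = Mul(Add(R, -43), Pow(Add(R, 5), -1)) = Mul(Add(-43, R), Pow(Add(5, R), -1)) = Mul(Pow(Add(5, R), -1), Add(-43, R)))
Add(Add(Add(4, Mul(-13, 2)), Function('D')(-38)), G) = Add(Add(Add(4, Mul(-13, 2)), Mul(Pow(Add(5, -38), -1), Add(-43, -38))), Rational(-94, 5)) = Add(Add(Add(4, -26), Mul(Pow(-33, -1), -81)), Rational(-94, 5)) = Add(Add(-22, Mul(Rational(-1, 33), -81)), Rational(-94, 5)) = Add(Add(-22, Rational(27, 11)), Rational(-94, 5)) = Add(Rational(-215, 11), Rational(-94, 5)) = Rational(-2109, 55)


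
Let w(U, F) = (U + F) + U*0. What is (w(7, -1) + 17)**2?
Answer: 529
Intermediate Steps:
w(U, F) = F + U (w(U, F) = (F + U) + 0 = F + U)
(w(7, -1) + 17)**2 = ((-1 + 7) + 17)**2 = (6 + 17)**2 = 23**2 = 529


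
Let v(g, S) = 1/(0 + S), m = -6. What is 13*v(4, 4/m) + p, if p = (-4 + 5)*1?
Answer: -37/2 ≈ -18.500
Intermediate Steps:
v(g, S) = 1/S
p = 1 (p = 1*1 = 1)
13*v(4, 4/m) + p = 13/((4/(-6))) + 1 = 13/((4*(-⅙))) + 1 = 13/(-⅔) + 1 = 13*(-3/2) + 1 = -39/2 + 1 = -37/2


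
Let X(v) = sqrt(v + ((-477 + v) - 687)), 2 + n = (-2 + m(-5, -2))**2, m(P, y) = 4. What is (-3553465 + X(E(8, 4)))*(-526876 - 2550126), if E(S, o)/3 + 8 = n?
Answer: 10934018911930 - 61540040*I*sqrt(3) ≈ 1.0934e+13 - 1.0659e+8*I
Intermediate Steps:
n = 2 (n = -2 + (-2 + 4)**2 = -2 + 2**2 = -2 + 4 = 2)
E(S, o) = -18 (E(S, o) = -24 + 3*2 = -24 + 6 = -18)
X(v) = sqrt(-1164 + 2*v) (X(v) = sqrt(v + (-1164 + v)) = sqrt(-1164 + 2*v))
(-3553465 + X(E(8, 4)))*(-526876 - 2550126) = (-3553465 + sqrt(-1164 + 2*(-18)))*(-526876 - 2550126) = (-3553465 + sqrt(-1164 - 36))*(-3077002) = (-3553465 + sqrt(-1200))*(-3077002) = (-3553465 + 20*I*sqrt(3))*(-3077002) = 10934018911930 - 61540040*I*sqrt(3)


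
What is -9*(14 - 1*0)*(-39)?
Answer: 4914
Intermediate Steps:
-9*(14 - 1*0)*(-39) = -9*(14 + 0)*(-39) = -9*14*(-39) = -126*(-39) = 4914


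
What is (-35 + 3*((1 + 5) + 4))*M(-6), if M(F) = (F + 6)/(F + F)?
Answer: 0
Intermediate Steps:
M(F) = (6 + F)/(2*F) (M(F) = (6 + F)/((2*F)) = (6 + F)*(1/(2*F)) = (6 + F)/(2*F))
(-35 + 3*((1 + 5) + 4))*M(-6) = (-35 + 3*((1 + 5) + 4))*((1/2)*(6 - 6)/(-6)) = (-35 + 3*(6 + 4))*((1/2)*(-1/6)*0) = (-35 + 3*10)*0 = (-35 + 30)*0 = -5*0 = 0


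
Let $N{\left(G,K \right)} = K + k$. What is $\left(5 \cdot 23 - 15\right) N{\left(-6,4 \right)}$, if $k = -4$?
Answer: $0$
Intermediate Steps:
$N{\left(G,K \right)} = -4 + K$ ($N{\left(G,K \right)} = K - 4 = -4 + K$)
$\left(5 \cdot 23 - 15\right) N{\left(-6,4 \right)} = \left(5 \cdot 23 - 15\right) \left(-4 + 4\right) = \left(115 - 15\right) 0 = 100 \cdot 0 = 0$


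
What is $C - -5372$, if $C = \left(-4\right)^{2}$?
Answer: $5388$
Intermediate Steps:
$C = 16$
$C - -5372 = 16 - -5372 = 16 + 5372 = 5388$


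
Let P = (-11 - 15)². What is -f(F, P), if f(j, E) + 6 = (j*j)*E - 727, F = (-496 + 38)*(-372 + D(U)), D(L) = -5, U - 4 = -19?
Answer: -20153958147123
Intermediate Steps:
U = -15 (U = 4 - 19 = -15)
F = 172666 (F = (-496 + 38)*(-372 - 5) = -458*(-377) = 172666)
P = 676 (P = (-26)² = 676)
f(j, E) = -733 + E*j² (f(j, E) = -6 + ((j*j)*E - 727) = -6 + (j²*E - 727) = -6 + (E*j² - 727) = -6 + (-727 + E*j²) = -733 + E*j²)
-f(F, P) = -(-733 + 676*172666²) = -(-733 + 676*29813547556) = -(-733 + 20153958147856) = -1*20153958147123 = -20153958147123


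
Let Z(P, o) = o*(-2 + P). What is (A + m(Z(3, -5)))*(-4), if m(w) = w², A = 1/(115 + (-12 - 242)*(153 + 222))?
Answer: -9513496/95135 ≈ -100.00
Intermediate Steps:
A = -1/95135 (A = 1/(115 - 254*375) = 1/(115 - 95250) = 1/(-95135) = -1/95135 ≈ -1.0511e-5)
(A + m(Z(3, -5)))*(-4) = (-1/95135 + (-5*(-2 + 3))²)*(-4) = (-1/95135 + (-5*1)²)*(-4) = (-1/95135 + (-5)²)*(-4) = (-1/95135 + 25)*(-4) = (2378374/95135)*(-4) = -9513496/95135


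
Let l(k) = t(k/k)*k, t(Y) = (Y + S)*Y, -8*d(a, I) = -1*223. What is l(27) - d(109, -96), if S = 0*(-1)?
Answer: -7/8 ≈ -0.87500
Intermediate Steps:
S = 0
d(a, I) = 223/8 (d(a, I) = -(-1)*223/8 = -⅛*(-223) = 223/8)
t(Y) = Y² (t(Y) = (Y + 0)*Y = Y*Y = Y²)
l(k) = k (l(k) = (k/k)²*k = 1²*k = 1*k = k)
l(27) - d(109, -96) = 27 - 1*223/8 = 27 - 223/8 = -7/8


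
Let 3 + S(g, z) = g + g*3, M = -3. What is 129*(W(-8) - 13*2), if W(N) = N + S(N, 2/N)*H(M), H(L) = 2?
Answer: -13416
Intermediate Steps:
S(g, z) = -3 + 4*g (S(g, z) = -3 + (g + g*3) = -3 + (g + 3*g) = -3 + 4*g)
W(N) = -6 + 9*N (W(N) = N + (-3 + 4*N)*2 = N + (-6 + 8*N) = -6 + 9*N)
129*(W(-8) - 13*2) = 129*((-6 + 9*(-8)) - 13*2) = 129*((-6 - 72) - 26) = 129*(-78 - 26) = 129*(-104) = -13416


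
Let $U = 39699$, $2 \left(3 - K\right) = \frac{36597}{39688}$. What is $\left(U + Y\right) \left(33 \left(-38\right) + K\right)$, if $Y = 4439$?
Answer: $- \frac{199295053467}{3608} \approx -5.5237 \cdot 10^{7}$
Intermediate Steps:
$K = \frac{18321}{7216}$ ($K = 3 - \frac{36597 \cdot \frac{1}{39688}}{2} = 3 - \frac{3327}{7216} = \frac{18321}{7216} \approx 2.5389$)
$\left(U + Y\right) \left(33 \left(-38\right) + K\right) = \left(39699 + 4439\right) \left(33 \left(-38\right) + \frac{18321}{7216}\right) = 44138 \left(-1254 + \frac{18321}{7216}\right) = 44138 \left(- \frac{9030543}{7216}\right) = - \frac{199295053467}{3608}$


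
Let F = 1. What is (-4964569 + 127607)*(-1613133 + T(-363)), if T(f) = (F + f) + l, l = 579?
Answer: 7801613401192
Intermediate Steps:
T(f) = 580 + f (T(f) = (1 + f) + 579 = 580 + f)
(-4964569 + 127607)*(-1613133 + T(-363)) = (-4964569 + 127607)*(-1613133 + (580 - 363)) = -4836962*(-1613133 + 217) = -4836962*(-1612916) = 7801613401192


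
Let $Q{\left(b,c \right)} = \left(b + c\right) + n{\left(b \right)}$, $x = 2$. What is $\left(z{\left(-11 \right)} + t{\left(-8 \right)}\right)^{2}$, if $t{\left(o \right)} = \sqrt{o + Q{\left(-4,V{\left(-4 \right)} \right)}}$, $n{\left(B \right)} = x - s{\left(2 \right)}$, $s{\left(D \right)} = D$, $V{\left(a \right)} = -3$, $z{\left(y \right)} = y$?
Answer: $\left(11 - i \sqrt{15}\right)^{2} \approx 106.0 - 85.206 i$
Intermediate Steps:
$n{\left(B \right)} = 0$ ($n{\left(B \right)} = 2 - 2 = 0$)
$Q{\left(b,c \right)} = b + c$ ($Q{\left(b,c \right)} = \left(b + c\right) + 0 = b + c$)
$t{\left(o \right)} = \sqrt{-7 + o}$ ($t{\left(o \right)} = \sqrt{o - 7} = \sqrt{-7 + o}$)
$\left(z{\left(-11 \right)} + t{\left(-8 \right)}\right)^{2} = \left(-11 + \sqrt{-7 - 8}\right)^{2} = \left(-11 + \sqrt{-15}\right)^{2} = \left(-11 + i \sqrt{15}\right)^{2}$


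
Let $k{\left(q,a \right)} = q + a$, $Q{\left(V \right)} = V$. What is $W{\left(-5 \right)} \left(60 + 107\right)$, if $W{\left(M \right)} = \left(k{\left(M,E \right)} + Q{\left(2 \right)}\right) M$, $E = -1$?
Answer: $3340$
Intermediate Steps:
$k{\left(q,a \right)} = a + q$
$W{\left(M \right)} = M \left(1 + M\right)$ ($W{\left(M \right)} = \left(\left(-1 + M\right) + 2\right) M = \left(1 + M\right) M = M \left(1 + M\right)$)
$W{\left(-5 \right)} \left(60 + 107\right) = - 5 \left(1 - 5\right) \left(60 + 107\right) = \left(-5\right) \left(-4\right) 167 = 20 \cdot 167 = 3340$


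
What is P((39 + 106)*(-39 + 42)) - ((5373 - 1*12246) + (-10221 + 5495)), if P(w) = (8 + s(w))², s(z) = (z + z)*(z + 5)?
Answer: 146541976463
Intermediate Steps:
s(z) = 2*z*(5 + z) (s(z) = (2*z)*(5 + z) = 2*z*(5 + z))
P(w) = (8 + 2*w*(5 + w))²
P((39 + 106)*(-39 + 42)) - ((5373 - 1*12246) + (-10221 + 5495)) = 4*(4 + ((39 + 106)*(-39 + 42))*(5 + (39 + 106)*(-39 + 42)))² - ((5373 - 1*12246) + (-10221 + 5495)) = 4*(4 + (145*3)*(5 + 145*3))² - ((5373 - 12246) - 4726) = 4*(4 + 435*(5 + 435))² - (-6873 - 4726) = 4*(4 + 435*440)² - 1*(-11599) = 4*(4 + 191400)² + 11599 = 4*191404² + 11599 = 4*36635491216 + 11599 = 146541964864 + 11599 = 146541976463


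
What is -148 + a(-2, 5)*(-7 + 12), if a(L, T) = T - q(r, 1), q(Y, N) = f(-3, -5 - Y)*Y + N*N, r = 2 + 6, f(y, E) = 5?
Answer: -328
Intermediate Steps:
r = 8
q(Y, N) = N² + 5*Y (q(Y, N) = 5*Y + N*N = 5*Y + N² = N² + 5*Y)
a(L, T) = -41 + T (a(L, T) = T - (1² + 5*8) = T - (1 + 40) = T - 1*41 = T - 41 = -41 + T)
-148 + a(-2, 5)*(-7 + 12) = -148 + (-41 + 5)*(-7 + 12) = -148 - 36*5 = -148 - 180 = -328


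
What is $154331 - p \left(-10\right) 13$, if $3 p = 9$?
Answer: $154721$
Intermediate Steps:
$p = 3$ ($p = \frac{1}{3} \cdot 9 = 3$)
$154331 - p \left(-10\right) 13 = 154331 - 3 \left(-10\right) 13 = 154331 - \left(-30\right) 13 = 154331 - -390 = 154331 + 390 = 154721$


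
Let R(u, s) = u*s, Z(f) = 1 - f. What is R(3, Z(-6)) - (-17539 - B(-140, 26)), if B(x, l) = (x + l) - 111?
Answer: 17335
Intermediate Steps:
R(u, s) = s*u
B(x, l) = -111 + l + x (B(x, l) = (l + x) - 111 = -111 + l + x)
R(3, Z(-6)) - (-17539 - B(-140, 26)) = (1 - 1*(-6))*3 - (-17539 - (-111 + 26 - 140)) = (1 + 6)*3 - (-17539 - 1*(-225)) = 7*3 - (-17539 + 225) = 21 - 1*(-17314) = 21 + 17314 = 17335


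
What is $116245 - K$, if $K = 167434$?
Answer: $-51189$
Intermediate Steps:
$116245 - K = 116245 - 167434 = -51189$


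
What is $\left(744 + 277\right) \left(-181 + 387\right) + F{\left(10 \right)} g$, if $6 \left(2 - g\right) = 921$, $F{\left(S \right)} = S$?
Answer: $208811$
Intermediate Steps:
$g = - \frac{303}{2}$ ($g = 2 - \frac{307}{2} = - \frac{303}{2} \approx -151.5$)
$\left(744 + 277\right) \left(-181 + 387\right) + F{\left(10 \right)} g = \left(744 + 277\right) \left(-181 + 387\right) + 10 \left(- \frac{303}{2}\right) = 1021 \cdot 206 - 1515 = 210326 - 1515 = 208811$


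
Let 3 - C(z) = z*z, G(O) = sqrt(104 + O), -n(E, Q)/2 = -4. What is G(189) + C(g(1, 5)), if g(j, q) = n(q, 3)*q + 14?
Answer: -2913 + sqrt(293) ≈ -2895.9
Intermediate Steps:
n(E, Q) = 8 (n(E, Q) = -2*(-4) = 8)
g(j, q) = 14 + 8*q (g(j, q) = 8*q + 14 = 14 + 8*q)
C(z) = 3 - z**2 (C(z) = 3 - z*z = 3 - z**2)
G(189) + C(g(1, 5)) = sqrt(104 + 189) + (3 - (14 + 8*5)**2) = sqrt(293) + (3 - (14 + 40)**2) = sqrt(293) + (3 - 1*54**2) = sqrt(293) + (3 - 1*2916) = sqrt(293) + (3 - 2916) = sqrt(293) - 2913 = -2913 + sqrt(293)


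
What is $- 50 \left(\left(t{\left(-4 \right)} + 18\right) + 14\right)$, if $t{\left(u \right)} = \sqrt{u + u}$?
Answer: $-1600 - 100 i \sqrt{2} \approx -1600.0 - 141.42 i$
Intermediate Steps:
$t{\left(u \right)} = \sqrt{2} \sqrt{u}$ ($t{\left(u \right)} = \sqrt{2 u} = \sqrt{2} \sqrt{u}$)
$- 50 \left(\left(t{\left(-4 \right)} + 18\right) + 14\right) = - 50 \left(\left(\sqrt{2} \sqrt{-4} + 18\right) + 14\right) = - 50 \left(\left(\sqrt{2} \cdot 2 i + 18\right) + 14\right) = - 50 \left(\left(2 i \sqrt{2} + 18\right) + 14\right) = - 50 \left(\left(18 + 2 i \sqrt{2}\right) + 14\right) = - 50 \left(32 + 2 i \sqrt{2}\right) = -1600 - 100 i \sqrt{2}$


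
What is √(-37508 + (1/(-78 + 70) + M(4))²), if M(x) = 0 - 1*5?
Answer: I*√2398831/8 ≈ 193.6*I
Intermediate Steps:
M(x) = -5 (M(x) = 0 - 5 = -5)
√(-37508 + (1/(-78 + 70) + M(4))²) = √(-37508 + (1/(-78 + 70) - 5)²) = √(-37508 + (1/(-8) - 5)²) = √(-37508 + (-⅛ - 5)²) = √(-37508 + (-41/8)²) = √(-37508 + 1681/64) = √(-2398831/64) = I*√2398831/8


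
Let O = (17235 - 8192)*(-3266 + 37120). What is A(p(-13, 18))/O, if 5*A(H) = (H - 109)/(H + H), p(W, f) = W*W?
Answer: 3/25868975509 ≈ 1.1597e-10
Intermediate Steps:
p(W, f) = W**2
O = 306141722 (O = 9043*33854 = 306141722)
A(H) = (-109 + H)/(10*H) (A(H) = ((H - 109)/(H + H))/5 = ((-109 + H)/((2*H)))/5 = ((-109 + H)*(1/(2*H)))/5 = ((-109 + H)/(2*H))/5 = (-109 + H)/(10*H))
A(p(-13, 18))/O = ((-109 + (-13)**2)/(10*((-13)**2)))/306141722 = ((1/10)*(-109 + 169)/169)*(1/306141722) = ((1/10)*(1/169)*60)*(1/306141722) = (6/169)*(1/306141722) = 3/25868975509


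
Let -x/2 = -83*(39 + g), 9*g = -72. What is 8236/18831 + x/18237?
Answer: 82368086/114473649 ≈ 0.71954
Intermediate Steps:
g = -8 (g = (⅑)*(-72) = -8)
x = 5146 (x = -(-166)*(39 - 8) = -(-166)*31 = -2*(-2573) = 5146)
8236/18831 + x/18237 = 8236/18831 + 5146/18237 = 82368086/114473649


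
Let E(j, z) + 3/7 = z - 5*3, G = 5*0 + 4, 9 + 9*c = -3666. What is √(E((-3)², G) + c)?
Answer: I*√185115/21 ≈ 20.488*I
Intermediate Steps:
c = -1225/3 (c = -1 + (⅑)*(-3666) = -1 - 1222/3 = -1225/3 ≈ -408.33)
G = 4 (G = 0 + 4 = 4)
E(j, z) = -108/7 + z (E(j, z) = -3/7 + (z - 5*3) = -3/7 + (z - 15) = -3/7 + (-15 + z) = -108/7 + z)
√(E((-3)², G) + c) = √((-108/7 + 4) - 1225/3) = √(-80/7 - 1225/3) = √(-8815/21) = I*√185115/21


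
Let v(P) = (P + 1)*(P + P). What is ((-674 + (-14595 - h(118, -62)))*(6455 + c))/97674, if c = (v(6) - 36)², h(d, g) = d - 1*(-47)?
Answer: -67593203/48837 ≈ -1384.1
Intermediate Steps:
h(d, g) = 47 + d (h(d, g) = d + 47 = 47 + d)
v(P) = 2*P*(1 + P) (v(P) = (1 + P)*(2*P) = 2*P*(1 + P))
c = 2304 (c = (2*6*(1 + 6) - 36)² = (2*6*7 - 36)² = (84 - 36)² = 48² = 2304)
((-674 + (-14595 - h(118, -62)))*(6455 + c))/97674 = ((-674 + (-14595 - (47 + 118)))*(6455 + 2304))/97674 = ((-674 + (-14595 - 1*165))*8759)*(1/97674) = ((-674 + (-14595 - 165))*8759)*(1/97674) = ((-674 - 14760)*8759)*(1/97674) = -15434*8759*(1/97674) = -135186406*1/97674 = -67593203/48837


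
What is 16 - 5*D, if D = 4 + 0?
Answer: -4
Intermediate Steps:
D = 4
16 - 5*D = 16 - 5*4 = 16 - 20 = -4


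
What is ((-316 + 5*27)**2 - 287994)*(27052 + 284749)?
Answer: -79581904633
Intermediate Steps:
((-316 + 5*27)**2 - 287994)*(27052 + 284749) = ((-316 + 135)**2 - 287994)*311801 = ((-181)**2 - 287994)*311801 = (32761 - 287994)*311801 = -255233*311801 = -79581904633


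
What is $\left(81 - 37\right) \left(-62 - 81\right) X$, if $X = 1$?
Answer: $-6292$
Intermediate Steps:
$\left(81 - 37\right) \left(-62 - 81\right) X = \left(81 - 37\right) \left(-62 - 81\right) 1 = 44 \left(-143\right) 1 = \left(-6292\right) 1 = -6292$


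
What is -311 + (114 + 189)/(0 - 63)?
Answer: -6632/21 ≈ -315.81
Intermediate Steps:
-311 + (114 + 189)/(0 - 63) = -311 + 303/(-63) = -311 + 303*(-1/63) = -311 - 101/21 = -6632/21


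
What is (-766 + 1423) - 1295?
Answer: -638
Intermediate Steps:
(-766 + 1423) - 1295 = 657 - 1295 = -638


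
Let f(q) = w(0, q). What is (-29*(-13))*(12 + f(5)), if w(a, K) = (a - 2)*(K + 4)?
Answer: -2262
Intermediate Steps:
w(a, K) = (-2 + a)*(4 + K)
f(q) = -8 - 2*q (f(q) = -8 - 2*q + 4*0 + q*0 = -8 - 2*q + 0 + 0 = -8 - 2*q)
(-29*(-13))*(12 + f(5)) = (-29*(-13))*(12 + (-8 - 2*5)) = 377*(12 + (-8 - 10)) = 377*(12 - 18) = 377*(-6) = -2262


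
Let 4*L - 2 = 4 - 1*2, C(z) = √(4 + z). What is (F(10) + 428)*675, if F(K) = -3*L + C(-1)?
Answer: 286875 + 675*√3 ≈ 2.8804e+5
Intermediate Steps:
L = 1 (L = ½ + (4 - 1*2)/4 = ½ + (4 - 2)/4 = ½ + (¼)*2 = ½ + ½ = 1)
F(K) = -3 + √3 (F(K) = -3*1 + √(4 - 1) = -3 + √3)
(F(10) + 428)*675 = ((-3 + √3) + 428)*675 = (425 + √3)*675 = 286875 + 675*√3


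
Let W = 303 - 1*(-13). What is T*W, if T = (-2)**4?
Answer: 5056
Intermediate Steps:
T = 16
W = 316 (W = 303 + 13 = 316)
T*W = 16*316 = 5056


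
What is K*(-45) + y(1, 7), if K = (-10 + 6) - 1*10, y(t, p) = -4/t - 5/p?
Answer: 4377/7 ≈ 625.29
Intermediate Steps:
y(t, p) = -5/p - 4/t
K = -14 (K = -4 - 10 = -14)
K*(-45) + y(1, 7) = -14*(-45) + (-5/7 - 4/1) = 630 + (-5*1/7 - 4*1) = 630 + (-5/7 - 4) = 630 - 33/7 = 4377/7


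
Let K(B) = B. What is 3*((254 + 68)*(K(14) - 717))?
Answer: -679098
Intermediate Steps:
3*((254 + 68)*(K(14) - 717)) = 3*((254 + 68)*(14 - 717)) = 3*(322*(-703)) = 3*(-226366) = -679098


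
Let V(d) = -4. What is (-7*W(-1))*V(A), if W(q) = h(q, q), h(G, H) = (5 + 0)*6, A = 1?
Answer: 840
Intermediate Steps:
h(G, H) = 30 (h(G, H) = 5*6 = 30)
W(q) = 30
(-7*W(-1))*V(A) = -7*30*(-4) = -210*(-4) = 840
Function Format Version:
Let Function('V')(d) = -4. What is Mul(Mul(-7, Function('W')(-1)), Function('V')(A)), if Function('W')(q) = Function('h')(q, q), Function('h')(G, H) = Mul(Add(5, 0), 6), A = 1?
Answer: 840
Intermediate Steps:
Function('h')(G, H) = 30 (Function('h')(G, H) = Mul(5, 6) = 30)
Function('W')(q) = 30
Mul(Mul(-7, Function('W')(-1)), Function('V')(A)) = Mul(Mul(-7, 30), -4) = Mul(-210, -4) = 840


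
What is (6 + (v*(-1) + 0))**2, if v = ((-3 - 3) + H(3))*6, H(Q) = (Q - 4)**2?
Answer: 1296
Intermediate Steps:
H(Q) = (-4 + Q)**2
v = -30 (v = ((-3 - 3) + (-4 + 3)**2)*6 = (-6 + (-1)**2)*6 = (-6 + 1)*6 = -5*6 = -30)
(6 + (v*(-1) + 0))**2 = (6 + (-30*(-1) + 0))**2 = (6 + (30 + 0))**2 = (6 + 30)**2 = 36**2 = 1296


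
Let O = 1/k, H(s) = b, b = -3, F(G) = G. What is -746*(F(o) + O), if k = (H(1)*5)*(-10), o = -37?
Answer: 2069777/75 ≈ 27597.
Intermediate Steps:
H(s) = -3
k = 150 (k = -3*5*(-10) = -15*(-10) = 150)
O = 1/150 ≈ 0.0066667
-746*(F(o) + O) = -746*(-37 + 1/150) = -746*(-5549/150) = 2069777/75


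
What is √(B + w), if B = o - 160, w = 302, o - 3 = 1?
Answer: √146 ≈ 12.083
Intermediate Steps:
o = 4 (o = 3 + 1 = 4)
B = -156 (B = 4 - 160 = -156)
√(B + w) = √(-156 + 302) = √146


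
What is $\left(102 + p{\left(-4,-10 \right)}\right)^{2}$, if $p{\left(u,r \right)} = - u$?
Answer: $11236$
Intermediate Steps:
$\left(102 + p{\left(-4,-10 \right)}\right)^{2} = \left(102 - -4\right)^{2} = \left(102 + 4\right)^{2} = 106^{2} = 11236$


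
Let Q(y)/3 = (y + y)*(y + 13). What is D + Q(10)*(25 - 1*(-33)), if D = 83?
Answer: 80123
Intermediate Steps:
Q(y) = 6*y*(13 + y) (Q(y) = 3*((y + y)*(y + 13)) = 3*((2*y)*(13 + y)) = 3*(2*y*(13 + y)) = 6*y*(13 + y))
D + Q(10)*(25 - 1*(-33)) = 83 + (6*10*(13 + 10))*(25 - 1*(-33)) = 83 + (6*10*23)*(25 + 33) = 83 + 1380*58 = 83 + 80040 = 80123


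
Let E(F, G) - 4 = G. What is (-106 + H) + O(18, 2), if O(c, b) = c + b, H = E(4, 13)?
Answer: -69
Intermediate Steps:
E(F, G) = 4 + G
H = 17 (H = 4 + 13 = 17)
O(c, b) = b + c
(-106 + H) + O(18, 2) = (-106 + 17) + (2 + 18) = -89 + 20 = -69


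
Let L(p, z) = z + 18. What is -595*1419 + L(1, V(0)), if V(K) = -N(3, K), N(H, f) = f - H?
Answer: -844284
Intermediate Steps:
V(K) = 3 - K (V(K) = -(K - 1*3) = -(K - 3) = -(-3 + K) = 3 - K)
L(p, z) = 18 + z
-595*1419 + L(1, V(0)) = -595*1419 + (18 + (3 - 1*0)) = -844305 + (18 + (3 + 0)) = -844305 + (18 + 3) = -844305 + 21 = -844284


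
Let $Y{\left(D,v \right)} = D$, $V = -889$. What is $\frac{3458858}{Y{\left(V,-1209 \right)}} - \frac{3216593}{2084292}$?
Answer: $- \frac{1030304229959}{264705084} \approx -3892.3$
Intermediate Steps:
$\frac{3458858}{Y{\left(V,-1209 \right)}} - \frac{3216593}{2084292} = \frac{3458858}{-889} - \frac{3216593}{2084292} = 3458858 \left(- \frac{1}{889}\right) - \frac{3216593}{2084292} = - \frac{3458858}{889} - \frac{3216593}{2084292} = - \frac{1030304229959}{264705084}$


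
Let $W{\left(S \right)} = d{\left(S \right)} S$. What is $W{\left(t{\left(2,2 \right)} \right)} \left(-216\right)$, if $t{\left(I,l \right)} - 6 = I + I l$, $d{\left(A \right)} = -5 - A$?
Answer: $44064$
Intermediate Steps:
$t{\left(I,l \right)} = 6 + I + I l$ ($t{\left(I,l \right)} = 6 + \left(I + I l\right) = 6 + I + I l$)
$W{\left(S \right)} = S \left(-5 - S\right)$ ($W{\left(S \right)} = \left(-5 - S\right) S = S \left(-5 - S\right)$)
$W{\left(t{\left(2,2 \right)} \right)} \left(-216\right) = - \left(6 + 2 + 2 \cdot 2\right) \left(5 + \left(6 + 2 + 2 \cdot 2\right)\right) \left(-216\right) = - \left(6 + 2 + 4\right) \left(5 + \left(6 + 2 + 4\right)\right) \left(-216\right) = \left(-1\right) 12 \left(5 + 12\right) \left(-216\right) = \left(-1\right) 12 \cdot 17 \left(-216\right) = \left(-204\right) \left(-216\right) = 44064$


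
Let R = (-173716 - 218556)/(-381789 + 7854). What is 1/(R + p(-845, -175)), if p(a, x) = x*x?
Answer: 373935/11452151647 ≈ 3.2652e-5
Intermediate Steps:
p(a, x) = x²
R = 392272/373935 (R = -392272/(-373935) = -392272*(-1/373935) = 392272/373935 ≈ 1.0490)
1/(R + p(-845, -175)) = 1/(392272/373935 + (-175)²) = 1/(392272/373935 + 30625) = 1/(11452151647/373935) = 373935/11452151647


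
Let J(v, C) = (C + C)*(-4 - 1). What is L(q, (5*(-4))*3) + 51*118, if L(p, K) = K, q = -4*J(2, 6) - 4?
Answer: 5958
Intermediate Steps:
J(v, C) = -10*C (J(v, C) = (2*C)*(-5) = -10*C)
q = 236 (q = -(-40)*6 - 4 = -4*(-60) - 4 = 240 - 4 = 236)
L(q, (5*(-4))*3) + 51*118 = (5*(-4))*3 + 51*118 = -20*3 + 6018 = -60 + 6018 = 5958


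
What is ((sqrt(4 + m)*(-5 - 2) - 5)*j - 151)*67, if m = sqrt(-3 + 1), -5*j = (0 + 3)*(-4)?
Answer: -10921 - 5628*sqrt(4 + I*sqrt(2))/5 ≈ -13206.0 - 392.06*I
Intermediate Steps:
j = 12/5 (j = -(0 + 3)*(-4)/5 = -3*(-4)/5 = -1/5*(-12) = 12/5 ≈ 2.4000)
m = I*sqrt(2) (m = sqrt(-2) = I*sqrt(2) ≈ 1.4142*I)
((sqrt(4 + m)*(-5 - 2) - 5)*j - 151)*67 = ((sqrt(4 + I*sqrt(2))*(-5 - 2) - 5)*(12/5) - 151)*67 = ((sqrt(4 + I*sqrt(2))*(-7) - 5)*(12/5) - 151)*67 = ((-7*sqrt(4 + I*sqrt(2)) - 5)*(12/5) - 151)*67 = ((-5 - 7*sqrt(4 + I*sqrt(2)))*(12/5) - 151)*67 = ((-12 - 84*sqrt(4 + I*sqrt(2))/5) - 151)*67 = (-163 - 84*sqrt(4 + I*sqrt(2))/5)*67 = -10921 - 5628*sqrt(4 + I*sqrt(2))/5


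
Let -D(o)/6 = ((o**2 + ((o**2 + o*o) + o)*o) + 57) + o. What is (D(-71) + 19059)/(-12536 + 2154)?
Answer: -4253583/10382 ≈ -409.71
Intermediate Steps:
D(o) = -342 - 6*o - 6*o**2 - 6*o*(o + 2*o**2) (D(o) = -6*(((o**2 + ((o**2 + o*o) + o)*o) + 57) + o) = -6*(((o**2 + ((o**2 + o**2) + o)*o) + 57) + o) = -6*(((o**2 + (2*o**2 + o)*o) + 57) + o) = -6*(((o**2 + (o + 2*o**2)*o) + 57) + o) = -6*(((o**2 + o*(o + 2*o**2)) + 57) + o) = -6*((57 + o**2 + o*(o + 2*o**2)) + o) = -6*(57 + o + o**2 + o*(o + 2*o**2)) = -342 - 6*o - 6*o**2 - 6*o*(o + 2*o**2))
(D(-71) + 19059)/(-12536 + 2154) = ((-342 - 12*(-71)**2 - 12*(-71)**3 - 6*(-71)) + 19059)/(-12536 + 2154) = ((-342 - 12*5041 - 12*(-357911) + 426) + 19059)/(-10382) = ((-342 - 60492 + 4294932 + 426) + 19059)*(-1/10382) = (4234524 + 19059)*(-1/10382) = 4253583*(-1/10382) = -4253583/10382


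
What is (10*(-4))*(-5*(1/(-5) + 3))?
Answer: 560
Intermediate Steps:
(10*(-4))*(-5*(1/(-5) + 3)) = -(-200)*(-⅕ + 3) = -(-200)*14/5 = -40*(-14) = 560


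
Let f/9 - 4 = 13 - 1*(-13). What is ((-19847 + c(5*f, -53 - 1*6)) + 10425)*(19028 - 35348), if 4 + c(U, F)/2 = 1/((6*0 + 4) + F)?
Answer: 1692880128/11 ≈ 1.5390e+8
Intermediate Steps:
f = 270 (f = 36 + 9*(13 - 1*(-13)) = 36 + 9*(13 + 13) = 36 + 9*26 = 36 + 234 = 270)
c(U, F) = -8 + 2/(4 + F) (c(U, F) = -8 + 2/((6*0 + 4) + F) = -8 + 2/((0 + 4) + F) = -8 + 2/(4 + F))
((-19847 + c(5*f, -53 - 1*6)) + 10425)*(19028 - 35348) = ((-19847 + 2*(-15 - 4*(-53 - 1*6))/(4 + (-53 - 1*6))) + 10425)*(19028 - 35348) = ((-19847 + 2*(-15 - 4*(-53 - 6))/(4 + (-53 - 6))) + 10425)*(-16320) = ((-19847 + 2*(-15 - 4*(-59))/(4 - 59)) + 10425)*(-16320) = ((-19847 + 2*(-15 + 236)/(-55)) + 10425)*(-16320) = ((-19847 + 2*(-1/55)*221) + 10425)*(-16320) = ((-19847 - 442/55) + 10425)*(-16320) = (-1092027/55 + 10425)*(-16320) = -518652/55*(-16320) = 1692880128/11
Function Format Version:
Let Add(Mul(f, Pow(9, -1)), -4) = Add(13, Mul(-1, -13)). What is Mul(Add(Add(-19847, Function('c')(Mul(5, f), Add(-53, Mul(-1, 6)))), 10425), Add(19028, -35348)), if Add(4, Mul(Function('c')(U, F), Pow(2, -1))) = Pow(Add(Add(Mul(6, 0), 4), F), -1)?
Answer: Rational(1692880128, 11) ≈ 1.5390e+8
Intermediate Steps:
f = 270 (f = Add(36, Mul(9, Add(13, Mul(-1, -13)))) = Add(36, Mul(9, Add(13, 13))) = Add(36, Mul(9, 26)) = Add(36, 234) = 270)
Function('c')(U, F) = Add(-8, Mul(2, Pow(Add(4, F), -1))) (Function('c')(U, F) = Add(-8, Mul(2, Pow(Add(Add(Mul(6, 0), 4), F), -1))) = Add(-8, Mul(2, Pow(Add(Add(0, 4), F), -1))) = Add(-8, Mul(2, Pow(Add(4, F), -1))))
Mul(Add(Add(-19847, Function('c')(Mul(5, f), Add(-53, Mul(-1, 6)))), 10425), Add(19028, -35348)) = Mul(Add(Add(-19847, Mul(2, Pow(Add(4, Add(-53, Mul(-1, 6))), -1), Add(-15, Mul(-4, Add(-53, Mul(-1, 6)))))), 10425), Add(19028, -35348)) = Mul(Add(Add(-19847, Mul(2, Pow(Add(4, Add(-53, -6)), -1), Add(-15, Mul(-4, Add(-53, -6))))), 10425), -16320) = Mul(Add(Add(-19847, Mul(2, Pow(Add(4, -59), -1), Add(-15, Mul(-4, -59)))), 10425), -16320) = Mul(Add(Add(-19847, Mul(2, Pow(-55, -1), Add(-15, 236))), 10425), -16320) = Mul(Add(Add(-19847, Mul(2, Rational(-1, 55), 221)), 10425), -16320) = Mul(Add(Add(-19847, Rational(-442, 55)), 10425), -16320) = Mul(Add(Rational(-1092027, 55), 10425), -16320) = Mul(Rational(-518652, 55), -16320) = Rational(1692880128, 11)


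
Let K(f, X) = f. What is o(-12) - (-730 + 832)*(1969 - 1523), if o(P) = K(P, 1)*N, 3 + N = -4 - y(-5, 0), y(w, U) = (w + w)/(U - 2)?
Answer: -45348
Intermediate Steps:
y(w, U) = 2*w/(-2 + U) (y(w, U) = (2*w)/(-2 + U) = 2*w/(-2 + U))
N = -12 (N = -3 + (-4 - 2*(-5)/(-2 + 0)) = -3 + (-4 - 2*(-5)/(-2)) = -3 + (-4 - 2*(-5)*(-1)/2) = -3 + (-4 - 1*5) = -3 + (-4 - 5) = -3 - 9 = -12)
o(P) = -12*P (o(P) = P*(-12) = -12*P)
o(-12) - (-730 + 832)*(1969 - 1523) = -12*(-12) - (-730 + 832)*(1969 - 1523) = 144 - 102*446 = 144 - 1*45492 = 144 - 45492 = -45348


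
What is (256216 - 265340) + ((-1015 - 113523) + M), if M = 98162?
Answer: -25500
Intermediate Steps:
(256216 - 265340) + ((-1015 - 113523) + M) = (256216 - 265340) + ((-1015 - 113523) + 98162) = -9124 + (-114538 + 98162) = -9124 - 16376 = -25500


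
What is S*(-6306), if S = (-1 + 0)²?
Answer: -6306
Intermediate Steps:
S = 1 (S = (-1)² = 1)
S*(-6306) = 1*(-6306) = -6306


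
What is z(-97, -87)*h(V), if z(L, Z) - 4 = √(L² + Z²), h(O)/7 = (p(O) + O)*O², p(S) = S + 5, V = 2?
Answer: 1008 + 252*√16978 ≈ 33844.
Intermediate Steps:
p(S) = 5 + S
h(O) = 7*O²*(5 + 2*O) (h(O) = 7*(((5 + O) + O)*O²) = 7*((5 + 2*O)*O²) = 7*(O²*(5 + 2*O)) = 7*O²*(5 + 2*O))
z(L, Z) = 4 + √(L² + Z²)
z(-97, -87)*h(V) = (4 + √((-97)² + (-87)²))*(2²*(35 + 14*2)) = (4 + √(9409 + 7569))*(4*(35 + 28)) = (4 + √16978)*(4*63) = (4 + √16978)*252 = 1008 + 252*√16978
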